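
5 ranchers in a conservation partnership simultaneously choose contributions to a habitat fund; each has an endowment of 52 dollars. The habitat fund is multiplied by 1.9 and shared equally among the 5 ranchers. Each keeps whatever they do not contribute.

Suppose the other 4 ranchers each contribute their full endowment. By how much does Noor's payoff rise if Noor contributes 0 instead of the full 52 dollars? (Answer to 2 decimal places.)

Switching from a contribution of 52 to 0 lets Noor keep an extra 52 dollars, but lowers the habitat fund by 52, which costs Noor their own share of that drop: 1.9/5 × 52 = 19.76.
Net gain = 52 − 19.76 = 32.24. The private return per contributed unit (0.3800) is below 1, so free-riding is indeed the best response regardless of what the others do.

32.24 dollars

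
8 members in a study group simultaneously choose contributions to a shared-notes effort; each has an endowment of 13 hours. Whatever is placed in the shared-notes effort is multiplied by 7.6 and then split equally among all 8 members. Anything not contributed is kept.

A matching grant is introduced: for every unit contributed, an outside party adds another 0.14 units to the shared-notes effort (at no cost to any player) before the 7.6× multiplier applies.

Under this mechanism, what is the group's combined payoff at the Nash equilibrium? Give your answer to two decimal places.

901.06 hours

With the mechanism, a contributed unit returns 7.6 × 1.14 / 8 = 1.0830 per unit of net cost to the contributor — now above 1 — so contributing fully is weakly dominant for every player.
So the Nash equilibrium is full contribution by all 8; the group earns 7.6 × 1.14 × 104 = 901.06.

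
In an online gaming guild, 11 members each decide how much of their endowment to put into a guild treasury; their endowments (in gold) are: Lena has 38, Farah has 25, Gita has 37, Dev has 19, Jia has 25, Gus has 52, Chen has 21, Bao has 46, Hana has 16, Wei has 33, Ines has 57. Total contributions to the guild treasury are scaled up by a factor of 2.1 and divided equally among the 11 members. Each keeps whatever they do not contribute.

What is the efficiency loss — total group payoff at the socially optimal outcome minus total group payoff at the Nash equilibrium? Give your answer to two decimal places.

The private return per contributed unit is 2.1/11 = 0.1909 < 1 for every player regardless of endowment, so the Nash equilibrium is zero contribution and the group total is Σ E_j = 38 + 25 + 37 + 19 + 25 + 52 + 21 + 46 + 16 + 33 + 57 = 369.
Each contributed unit returns 2.100 to the group, so the social optimum is full contribution by everyone: group total = 2.100 × 369 = 774.90.
Efficiency loss = (2.100 − 1) × 369 = 405.90.

405.90 gold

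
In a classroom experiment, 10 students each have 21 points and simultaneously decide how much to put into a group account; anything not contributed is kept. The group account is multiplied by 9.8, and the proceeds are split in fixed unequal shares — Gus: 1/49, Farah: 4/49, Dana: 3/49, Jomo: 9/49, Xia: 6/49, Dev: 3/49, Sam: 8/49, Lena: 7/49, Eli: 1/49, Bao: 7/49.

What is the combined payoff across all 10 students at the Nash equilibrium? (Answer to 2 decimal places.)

For player j, contributing a unit is worthwhile iff 9.8 × (j's share) ≥ 1, i.e. iff j's share is at least 0.1020.
The shares above 0.1020 belong to Jomo, Xia, Sam, Lena and Bao, contributing 21 each; the remaining 5 contribute 0. Total contributed: 105.
The group account pays out 9.8 × 105 = 1029.00 in total (split across the unequal shares, but the aggregate is all that matters for the group sum).
The 5 free-riders keep 21 each, adding 105. Group total = 105 + 1029.00 = 1134.00.

1134.00 points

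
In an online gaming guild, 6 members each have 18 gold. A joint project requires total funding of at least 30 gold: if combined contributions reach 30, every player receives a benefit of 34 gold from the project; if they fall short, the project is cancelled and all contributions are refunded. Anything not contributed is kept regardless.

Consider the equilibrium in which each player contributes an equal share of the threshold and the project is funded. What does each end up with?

Equal share of the threshold: 30/6 = 5.
At this profile no one gains by cutting their contribution: any cut drops the total below 30, the project is cancelled, contributions are refunded, and the deviator ends with 18, which is less than 18 − 5 + 34 = 47. Contributing more than 5 just wastes the excess. So contributing exactly 5 is a best response.
Each player's payoff: 18 − 5 + 34 = 47.

47 gold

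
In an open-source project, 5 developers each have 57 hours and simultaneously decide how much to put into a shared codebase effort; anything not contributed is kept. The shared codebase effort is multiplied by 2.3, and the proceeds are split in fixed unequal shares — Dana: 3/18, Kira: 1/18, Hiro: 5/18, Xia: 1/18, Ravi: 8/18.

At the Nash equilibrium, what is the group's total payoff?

Each unit j contributes comes back to j as 2.3 × (j's share), so j prefers to contribute only if that share exceeds 1/2.3 = 0.4348; otherwise keeping the unit dominates.
Only Ravi (8/18) clears that bar, contributing 57; the remaining 4 contribute 0. Total contributed: 57.
The shared codebase effort pays out 2.3 × 57 = 131.10 in total (split across the unequal shares, but the aggregate is all that matters for the group sum).
The 4 free-riders keep 57 each, adding 228. Group total = 228 + 131.10 = 359.10.

359.10 hours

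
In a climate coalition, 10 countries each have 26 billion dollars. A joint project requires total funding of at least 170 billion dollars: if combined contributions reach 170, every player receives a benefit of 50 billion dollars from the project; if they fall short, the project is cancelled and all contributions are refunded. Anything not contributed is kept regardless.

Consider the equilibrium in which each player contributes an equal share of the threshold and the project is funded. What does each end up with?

Equal share of the threshold: 170/10 = 17.
At this profile no one gains by cutting their contribution: any cut drops the total below 170, the project is cancelled, contributions are refunded, and the deviator ends with 26, which is less than 26 − 17 + 50 = 59. Contributing more than 17 just wastes the excess. So contributing exactly 17 is a best response.
Each player's payoff: 26 − 17 + 50 = 59.

59 billion dollars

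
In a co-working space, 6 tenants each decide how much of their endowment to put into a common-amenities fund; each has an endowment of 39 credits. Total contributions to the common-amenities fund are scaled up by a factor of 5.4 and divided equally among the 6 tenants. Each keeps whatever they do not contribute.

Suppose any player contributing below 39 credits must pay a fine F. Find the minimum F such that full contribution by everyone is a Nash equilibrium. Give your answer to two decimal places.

Given the others contribute fully, the best deviation is to contribute 0 (any partial contribution still incurs the fine and gives up units whose private return 0.9000 is below 1).
Deviating from 39 to 0 saves 39 credits but forfeits the deviator's share of the drop in the common-amenities fund: 5.4/6 × 39 = 35.10.
So the deviation gain is 39 − 35.10 = 3.90, and the fine must be at least 3.90 credits to wipe it out.

3.90 credits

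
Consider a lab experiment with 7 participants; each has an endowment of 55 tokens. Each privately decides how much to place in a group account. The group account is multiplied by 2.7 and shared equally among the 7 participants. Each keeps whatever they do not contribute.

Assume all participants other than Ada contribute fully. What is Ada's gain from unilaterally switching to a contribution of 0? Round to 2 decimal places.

Switching from a contribution of 55 to 0 lets Ada keep an extra 55 tokens, but lowers the group account by 55, which costs Ada their own share of that drop: 2.7/7 × 55 = 21.21.
Net gain = 55 − 21.21 = 33.79. The private return per contributed unit (0.3857) is below 1, so free-riding is indeed the best response regardless of what the others do.

33.79 tokens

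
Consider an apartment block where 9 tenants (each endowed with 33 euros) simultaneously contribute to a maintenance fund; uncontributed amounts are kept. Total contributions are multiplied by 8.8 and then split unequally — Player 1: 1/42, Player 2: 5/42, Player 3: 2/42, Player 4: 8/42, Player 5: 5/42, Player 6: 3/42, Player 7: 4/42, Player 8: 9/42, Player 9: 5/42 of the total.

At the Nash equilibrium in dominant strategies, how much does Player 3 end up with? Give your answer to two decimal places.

A player with share s gets back 8.8·s per unit contributed, so full contribution is dominant for anyone with s > 1/8.8 = 0.1136 and zero contribution is dominant for anyone below.
Player 2, Player 4, Player 5, Player 8 and Player 9 clear that bar, contributing 33 each; the remaining 4 contribute 0. Total contributed: 165.
Player 3 keeps 33 and receives 8.8 × 165 × 2/42 = 69.14 from the maintenance fund, for a payoff of 102.14.

102.14 euros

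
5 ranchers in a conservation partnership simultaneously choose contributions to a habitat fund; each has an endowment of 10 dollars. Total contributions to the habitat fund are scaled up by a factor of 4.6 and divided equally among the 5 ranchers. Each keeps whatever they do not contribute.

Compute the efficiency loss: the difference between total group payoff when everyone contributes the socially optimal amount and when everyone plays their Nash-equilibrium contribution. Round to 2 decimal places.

Each contributed unit returns 4.6/5 = 0.9200 to its contributor — below 1 — so contributing 0 is dominant for every player. At the Nash equilibrium everyone keeps their 10, and the group total is 5 × 10 = 50.
Each contributed unit returns 4.600 to the group as a whole (0.9200 to each of 5 players), which exceeds 1, so the social optimum is full contribution: group total = 4.600 × 50 = 230.00.
Efficiency loss = 230.00 − 50 = 180.00.

180.00 dollars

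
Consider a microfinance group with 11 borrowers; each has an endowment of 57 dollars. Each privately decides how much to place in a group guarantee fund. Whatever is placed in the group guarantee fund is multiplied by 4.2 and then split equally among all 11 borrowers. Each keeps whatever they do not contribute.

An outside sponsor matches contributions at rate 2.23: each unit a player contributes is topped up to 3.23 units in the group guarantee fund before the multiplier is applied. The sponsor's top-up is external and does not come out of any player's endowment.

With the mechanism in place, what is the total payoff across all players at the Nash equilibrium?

With the mechanism, a contributed unit returns 4.2 × 3.23 / 11 = 1.2333 per unit of net cost to the contributor — now above 1 — so contributing fully is weakly dominant for every player.
At the Nash equilibrium everyone contributes 57. Group total payoff = 4.2 × 3.23 × 627 = 8505.88.

8505.88 dollars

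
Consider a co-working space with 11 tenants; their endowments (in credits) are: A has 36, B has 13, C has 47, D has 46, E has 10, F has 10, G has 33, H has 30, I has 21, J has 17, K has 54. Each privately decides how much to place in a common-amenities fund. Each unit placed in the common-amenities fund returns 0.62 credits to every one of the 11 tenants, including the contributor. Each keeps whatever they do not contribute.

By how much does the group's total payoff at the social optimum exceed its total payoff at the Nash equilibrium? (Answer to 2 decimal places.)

The private return per contributed unit is 0.62 < 1 for everyone, so the Nash equilibrium is zero contribution and the group total is Σ E_j = 36 + 13 + 47 + 46 + 10 + 10 + 33 + 30 + 21 + 17 + 54 = 317.
Each contributed unit returns 6.820 to the group, so the social optimum is full contribution by everyone: group total = 6.820 × 317 = 2161.94.
Efficiency loss = (6.820 − 1) × 317 = 1844.94.

1844.94 credits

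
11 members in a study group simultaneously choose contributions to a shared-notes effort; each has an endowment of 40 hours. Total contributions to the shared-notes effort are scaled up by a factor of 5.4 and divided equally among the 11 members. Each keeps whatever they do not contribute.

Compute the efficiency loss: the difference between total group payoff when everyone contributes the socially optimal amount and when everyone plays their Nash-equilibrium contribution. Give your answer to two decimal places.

1936.00 hours

Each contributed unit returns 5.4/11 = 0.4909 to its contributor — below 1 — so contributing 0 is dominant for every player. At the Nash equilibrium everyone keeps their 40, and the group total is 11 × 40 = 440.
Each contributed unit returns 5.400 to the group as a whole (0.4909 to each of 11 players), which exceeds 1, so the social optimum is full contribution: group total = 5.400 × 440 = 2376.00.
Efficiency loss = 2376.00 − 440 = 1936.00.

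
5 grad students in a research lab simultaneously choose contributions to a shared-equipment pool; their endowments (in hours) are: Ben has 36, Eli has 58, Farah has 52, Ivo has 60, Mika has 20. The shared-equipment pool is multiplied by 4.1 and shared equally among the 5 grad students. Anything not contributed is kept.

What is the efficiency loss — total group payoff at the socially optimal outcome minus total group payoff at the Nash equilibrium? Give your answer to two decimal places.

700.60 hours

The private return per contributed unit is 4.1/5 = 0.8200 < 1 for every player regardless of endowment, so the Nash equilibrium is zero contribution and the group total is Σ E_j = 36 + 58 + 52 + 60 + 20 = 226.
Each contributed unit returns 4.100 to the group, so the social optimum is full contribution by everyone: group total = 4.100 × 226 = 926.60.
Efficiency loss = (4.100 − 1) × 226 = 700.60.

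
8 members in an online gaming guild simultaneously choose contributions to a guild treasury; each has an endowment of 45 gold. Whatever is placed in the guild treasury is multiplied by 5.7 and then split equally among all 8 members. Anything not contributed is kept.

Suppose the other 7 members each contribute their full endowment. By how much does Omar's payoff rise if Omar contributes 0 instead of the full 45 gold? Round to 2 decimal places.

12.94 gold

Switching from a contribution of 45 to 0 lets Omar keep an extra 45 gold, but lowers the guild treasury by 45, which costs Omar their own share of that drop: 5.7/8 × 45 = 32.06.
Net gain = 45 − 32.06 = 12.94. The private return per contributed unit (0.7125) is below 1, so free-riding is indeed the best response regardless of what the others do.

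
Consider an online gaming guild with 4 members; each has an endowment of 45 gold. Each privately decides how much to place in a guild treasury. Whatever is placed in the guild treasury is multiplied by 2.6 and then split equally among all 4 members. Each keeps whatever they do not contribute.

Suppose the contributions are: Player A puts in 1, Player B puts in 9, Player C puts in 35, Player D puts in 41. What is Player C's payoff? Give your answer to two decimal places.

Total contributed: 1 + 9 + 35 + 41 = 86.
Each receives 2.6 × 86 / 4 = 55.90 from the guild treasury.
Player C keeps 45 − 35 = 10, so Player C's payoff is 10 + 55.90 = 65.90.

65.90 gold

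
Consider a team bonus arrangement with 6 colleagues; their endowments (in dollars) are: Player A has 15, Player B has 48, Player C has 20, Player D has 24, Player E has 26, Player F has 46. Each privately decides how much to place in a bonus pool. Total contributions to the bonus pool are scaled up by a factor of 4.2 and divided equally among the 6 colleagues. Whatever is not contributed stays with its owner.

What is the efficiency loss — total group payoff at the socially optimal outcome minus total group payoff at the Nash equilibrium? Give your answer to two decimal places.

The private return per contributed unit is 4.2/6 = 0.7000 < 1 for every player regardless of endowment, so the Nash equilibrium is zero contribution and the group total is Σ E_j = 15 + 48 + 20 + 24 + 26 + 46 = 179.
Each contributed unit returns 4.200 to the group, so the social optimum is full contribution by everyone: group total = 4.200 × 179 = 751.80.
Efficiency loss = (4.200 − 1) × 179 = 572.80.

572.80 dollars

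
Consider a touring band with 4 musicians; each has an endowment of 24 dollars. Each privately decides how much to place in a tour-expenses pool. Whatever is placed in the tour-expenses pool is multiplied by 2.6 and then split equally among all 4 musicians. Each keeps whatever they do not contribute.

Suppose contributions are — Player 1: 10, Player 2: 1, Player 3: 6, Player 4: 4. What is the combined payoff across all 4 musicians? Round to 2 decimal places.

129.60 dollars

Total contributed: 10 + 1 + 6 + 4 = 21; total kept: 4 × 24 − 21 = 75.
The tour-expenses pool pays out 2.6 × 21 = 54.60 in aggregate.
Group total = 75 + 54.60 = 129.60.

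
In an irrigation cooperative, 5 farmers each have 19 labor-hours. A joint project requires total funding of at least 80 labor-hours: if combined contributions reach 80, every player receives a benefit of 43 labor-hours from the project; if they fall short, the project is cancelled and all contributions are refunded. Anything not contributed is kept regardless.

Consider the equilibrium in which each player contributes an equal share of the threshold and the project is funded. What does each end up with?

Equal share of the threshold: 80/5 = 16.
At this profile no one gains by cutting their contribution: any cut drops the total below 80, the project is cancelled, contributions are refunded, and the deviator ends with 19, which is less than 19 − 16 + 43 = 46. Contributing more than 16 just wastes the excess. So contributing exactly 16 is a best response.
Each player's payoff: 19 − 16 + 43 = 46.

46 labor-hours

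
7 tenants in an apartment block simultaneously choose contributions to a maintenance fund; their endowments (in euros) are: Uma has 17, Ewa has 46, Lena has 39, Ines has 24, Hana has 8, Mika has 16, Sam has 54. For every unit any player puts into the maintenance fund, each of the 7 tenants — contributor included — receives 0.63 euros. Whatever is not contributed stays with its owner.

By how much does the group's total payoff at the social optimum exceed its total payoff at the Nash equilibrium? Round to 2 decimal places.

The private return per contributed unit is 0.63 < 1 for everyone, so the Nash equilibrium is zero contribution and the group total is Σ E_j = 17 + 46 + 39 + 24 + 8 + 16 + 54 = 204.
Each contributed unit returns 4.410 to the group, so the social optimum is full contribution by everyone: group total = 4.410 × 204 = 899.64.
Efficiency loss = (4.410 − 1) × 204 = 695.64.

695.64 euros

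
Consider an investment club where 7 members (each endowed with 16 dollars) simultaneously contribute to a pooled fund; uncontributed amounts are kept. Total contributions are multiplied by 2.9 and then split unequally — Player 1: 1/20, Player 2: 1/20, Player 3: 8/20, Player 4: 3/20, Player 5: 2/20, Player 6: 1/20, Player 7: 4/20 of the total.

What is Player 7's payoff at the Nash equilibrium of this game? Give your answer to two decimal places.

25.28 dollars

For player j, contributing a unit is worthwhile iff 2.9 × (j's share) ≥ 1, i.e. iff j's share is at least 0.3448.
Only Player 3 (8/20) clears that bar, contributing 16; the remaining 6 contribute 0. Total contributed: 16.
Player 7 keeps 16 and receives 2.9 × 16 × 4/20 = 9.28 from the pooled fund, for a payoff of 25.28.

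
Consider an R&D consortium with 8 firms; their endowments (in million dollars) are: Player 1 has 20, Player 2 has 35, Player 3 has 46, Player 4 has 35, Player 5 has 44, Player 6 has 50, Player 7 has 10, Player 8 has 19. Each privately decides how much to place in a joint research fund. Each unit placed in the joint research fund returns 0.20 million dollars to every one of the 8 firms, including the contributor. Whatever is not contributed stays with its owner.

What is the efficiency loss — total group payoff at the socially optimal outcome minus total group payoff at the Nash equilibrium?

155.40 million dollars

The private return per contributed unit is 0.20 < 1 for everyone, so the Nash equilibrium is zero contribution and the group total is Σ E_j = 20 + 35 + 46 + 35 + 44 + 50 + 10 + 19 = 259.
Each contributed unit returns 1.600 to the group, so the social optimum is full contribution by everyone: group total = 1.600 × 259 = 414.40.
Efficiency loss = (1.600 − 1) × 259 = 155.40.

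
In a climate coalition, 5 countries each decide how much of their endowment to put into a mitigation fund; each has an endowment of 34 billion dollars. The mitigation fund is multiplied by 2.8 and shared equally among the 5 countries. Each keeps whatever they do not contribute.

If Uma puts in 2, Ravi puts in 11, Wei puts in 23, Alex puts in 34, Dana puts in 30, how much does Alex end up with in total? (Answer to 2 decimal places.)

56.00 billion dollars

Total contributed: 2 + 11 + 23 + 34 + 30 = 100.
Each receives 2.8 × 100 / 5 = 56.00 from the mitigation fund.
Alex keeps 34 − 34 = 0, so Alex's payoff is 0 + 56.00 = 56.00.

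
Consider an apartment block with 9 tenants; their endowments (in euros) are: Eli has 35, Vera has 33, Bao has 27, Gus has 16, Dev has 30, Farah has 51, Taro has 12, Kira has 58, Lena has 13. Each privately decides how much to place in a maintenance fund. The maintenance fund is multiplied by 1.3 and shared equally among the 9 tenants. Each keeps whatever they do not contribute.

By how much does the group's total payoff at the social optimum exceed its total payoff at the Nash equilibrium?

82.50 euros

The private return per contributed unit is 1.3/9 = 0.1444 < 1 for every player regardless of endowment, so the Nash equilibrium is zero contribution and the group total is Σ E_j = 35 + 33 + 27 + 16 + 30 + 51 + 12 + 58 + 13 = 275.
Each contributed unit returns 1.300 to the group, so the social optimum is full contribution by everyone: group total = 1.300 × 275 = 357.50.
Efficiency loss = (1.300 − 1) × 275 = 82.50.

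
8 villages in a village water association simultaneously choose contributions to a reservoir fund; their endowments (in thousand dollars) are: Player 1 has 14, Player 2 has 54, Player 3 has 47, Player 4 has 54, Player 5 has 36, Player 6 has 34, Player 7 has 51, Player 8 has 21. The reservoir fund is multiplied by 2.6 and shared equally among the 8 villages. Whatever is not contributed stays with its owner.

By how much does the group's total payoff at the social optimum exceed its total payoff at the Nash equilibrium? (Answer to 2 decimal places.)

497.60 thousand dollars

The private return per contributed unit is 2.6/8 = 0.3250 < 1 for every player regardless of endowment, so the Nash equilibrium is zero contribution and the group total is Σ E_j = 14 + 54 + 47 + 54 + 36 + 34 + 51 + 21 = 311.
Each contributed unit returns 2.600 to the group, so the social optimum is full contribution by everyone: group total = 2.600 × 311 = 808.60.
Efficiency loss = (2.600 − 1) × 311 = 497.60.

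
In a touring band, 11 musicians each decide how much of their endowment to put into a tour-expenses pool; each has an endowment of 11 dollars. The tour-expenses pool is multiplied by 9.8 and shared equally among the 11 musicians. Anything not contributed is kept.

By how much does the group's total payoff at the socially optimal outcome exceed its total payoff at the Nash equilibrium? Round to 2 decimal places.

1064.80 dollars

Each contributed unit returns 9.8/11 = 0.8909 to its contributor — below 1 — so contributing 0 is dominant for every player. At the Nash equilibrium everyone keeps their 11, and the group total is 11 × 11 = 121.
Each contributed unit returns 9.800 to the group as a whole (0.8909 to each of 11 players), which exceeds 1, so the social optimum is full contribution: group total = 9.800 × 121 = 1185.80.
Efficiency loss = 1185.80 − 121 = 1064.80.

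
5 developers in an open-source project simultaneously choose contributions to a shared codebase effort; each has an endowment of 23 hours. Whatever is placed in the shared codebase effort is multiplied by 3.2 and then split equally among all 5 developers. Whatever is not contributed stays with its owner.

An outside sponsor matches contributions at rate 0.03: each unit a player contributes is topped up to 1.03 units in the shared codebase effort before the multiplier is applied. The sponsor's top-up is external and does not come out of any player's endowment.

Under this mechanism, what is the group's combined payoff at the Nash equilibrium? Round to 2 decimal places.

115.00 hours

With the mechanism, a contributed unit returns 3.2 × 1.03 / 5 = 0.6592 per unit of net cost — still below 1 — so contributing 0 remains dominant for every player.
Everyone keeps their endowment and the group total is 5 × 23 = 115.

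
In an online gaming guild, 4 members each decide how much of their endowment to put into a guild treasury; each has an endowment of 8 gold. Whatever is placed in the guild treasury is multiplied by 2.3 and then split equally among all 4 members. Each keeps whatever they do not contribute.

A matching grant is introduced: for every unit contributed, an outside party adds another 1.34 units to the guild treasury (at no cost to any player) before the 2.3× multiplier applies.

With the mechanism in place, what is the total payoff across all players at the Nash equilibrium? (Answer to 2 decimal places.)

Under the mechanism each unit contributed yields 2.3 × 2.34 / 4 = 1.3455 back to its contributor per unit of net cost, which exceeds 1, making full contribution the dominant choice for everyone.
So the Nash equilibrium is full contribution by all 4; the group earns 2.3 × 2.34 × 32 = 172.22.

172.22 gold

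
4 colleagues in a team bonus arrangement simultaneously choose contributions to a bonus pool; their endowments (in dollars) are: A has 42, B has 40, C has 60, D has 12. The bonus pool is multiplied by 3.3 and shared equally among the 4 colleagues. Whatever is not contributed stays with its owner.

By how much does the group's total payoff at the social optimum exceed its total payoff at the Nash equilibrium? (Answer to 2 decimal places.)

354.20 dollars

The private return per contributed unit is 3.3/4 = 0.8250 < 1 for every player regardless of endowment, so the Nash equilibrium is zero contribution and the group total is Σ E_j = 42 + 40 + 60 + 12 = 154.
Each contributed unit returns 3.300 to the group, so the social optimum is full contribution by everyone: group total = 3.300 × 154 = 508.20.
Efficiency loss = (3.300 − 1) × 154 = 354.20.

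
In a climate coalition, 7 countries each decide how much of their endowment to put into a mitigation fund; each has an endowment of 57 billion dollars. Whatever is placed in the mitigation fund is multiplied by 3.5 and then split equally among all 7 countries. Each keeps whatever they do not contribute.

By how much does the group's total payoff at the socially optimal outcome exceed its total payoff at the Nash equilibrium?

997.50 billion dollars

Each contributed unit returns 3.5/7 = 0.5000 to its contributor — below 1 — so contributing 0 is dominant for every player. At the Nash equilibrium everyone keeps their 57, and the group total is 7 × 57 = 399.
Each contributed unit returns 3.500 to the group as a whole (0.5000 to each of 7 players), which exceeds 1, so the social optimum is full contribution: group total = 3.500 × 399 = 1396.50.
Efficiency loss = 1396.50 − 399 = 997.50.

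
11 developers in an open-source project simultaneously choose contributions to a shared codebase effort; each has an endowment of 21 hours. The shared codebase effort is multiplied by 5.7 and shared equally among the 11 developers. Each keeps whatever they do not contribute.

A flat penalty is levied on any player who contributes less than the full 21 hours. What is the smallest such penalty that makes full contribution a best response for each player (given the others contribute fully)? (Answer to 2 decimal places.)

10.12 hours

Given the others contribute fully, the best deviation is to contribute 0 (any partial contribution still incurs the fine and gives up units whose private return 0.5182 is below 1).
Deviating from 21 to 0 saves 21 hours but forfeits the deviator's share of the drop in the shared codebase effort: 5.7/11 × 21 = 10.88.
So the deviation gain is 21 − 10.88 = 10.12, and the fine must be at least 10.12 hours to wipe it out.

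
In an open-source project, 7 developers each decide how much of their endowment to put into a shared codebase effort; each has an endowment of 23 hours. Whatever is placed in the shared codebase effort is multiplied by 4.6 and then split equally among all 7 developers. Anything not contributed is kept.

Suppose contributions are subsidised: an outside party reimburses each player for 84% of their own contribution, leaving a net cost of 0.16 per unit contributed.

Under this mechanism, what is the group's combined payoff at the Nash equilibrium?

875.84 hours

With the mechanism, a contributed unit returns (4.6/7) / 0.16 = 4.1071 per unit of net cost to the contributor — now above 1 — so contributing fully is weakly dominant for every player.
So the Nash equilibrium is full contribution by all 7; the group earns 7 × (23 × 0.84 + 4.6 × 23) = 875.84.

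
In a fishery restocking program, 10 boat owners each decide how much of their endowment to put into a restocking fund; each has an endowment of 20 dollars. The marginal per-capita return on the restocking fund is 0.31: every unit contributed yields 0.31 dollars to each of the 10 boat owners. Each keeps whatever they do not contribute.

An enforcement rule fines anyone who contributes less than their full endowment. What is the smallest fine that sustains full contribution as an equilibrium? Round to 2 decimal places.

Given the others contribute fully, the best deviation is to contribute 0 (any partial contribution still incurs the fine and gives up units whose private return 0.31 is below 1).
Deviating from 20 to 0 saves 20 dollars but forfeits the deviator's share of the drop in the restocking fund: 0.31 × 20 = 6.20.
So the deviation gain is 20 − 6.20 = 13.80, and the fine must be at least 13.80 dollars to wipe it out.

13.80 dollars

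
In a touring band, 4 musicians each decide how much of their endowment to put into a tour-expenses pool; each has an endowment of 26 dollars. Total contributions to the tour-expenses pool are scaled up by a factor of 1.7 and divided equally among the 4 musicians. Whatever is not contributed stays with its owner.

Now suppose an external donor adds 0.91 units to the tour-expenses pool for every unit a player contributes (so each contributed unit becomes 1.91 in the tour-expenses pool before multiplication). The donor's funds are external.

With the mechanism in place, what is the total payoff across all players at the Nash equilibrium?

104.00 dollars

Even with the mechanism, each unit contributed returns only 1.7 × 1.91 / 4 = 0.8118 per unit of net cost, so contributing nothing is still dominant.
At the Nash equilibrium no one contributes; group total payoff = 4 × 26 = 104.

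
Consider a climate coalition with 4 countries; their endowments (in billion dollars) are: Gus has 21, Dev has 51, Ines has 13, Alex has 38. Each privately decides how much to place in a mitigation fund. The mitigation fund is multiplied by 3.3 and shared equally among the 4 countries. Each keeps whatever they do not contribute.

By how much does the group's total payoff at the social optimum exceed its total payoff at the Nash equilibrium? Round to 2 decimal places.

The private return per contributed unit is 3.3/4 = 0.8250 < 1 for every player regardless of endowment, so the Nash equilibrium is zero contribution and the group total is Σ E_j = 21 + 51 + 13 + 38 = 123.
Each contributed unit returns 3.300 to the group, so the social optimum is full contribution by everyone: group total = 3.300 × 123 = 405.90.
Efficiency loss = (3.300 − 1) × 123 = 282.90.

282.90 billion dollars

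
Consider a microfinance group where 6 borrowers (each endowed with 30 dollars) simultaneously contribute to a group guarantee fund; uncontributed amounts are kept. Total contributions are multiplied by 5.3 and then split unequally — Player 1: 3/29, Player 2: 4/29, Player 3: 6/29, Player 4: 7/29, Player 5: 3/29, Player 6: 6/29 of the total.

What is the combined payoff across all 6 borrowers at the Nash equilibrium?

567.00 dollars

For player j, contributing a unit is worthwhile iff 5.3 × (j's share) ≥ 1, i.e. iff j's share is at least 0.1887.
Player 3, Player 4 and Player 6 clear that bar, contributing 30 each; the remaining 3 contribute 0. Total contributed: 90.
The group guarantee fund pays out 5.3 × 90 = 477.00 in total (split across the unequal shares, but the aggregate is all that matters for the group sum).
The 3 free-riders keep 30 each, adding 90. Group total = 90 + 477.00 = 567.00.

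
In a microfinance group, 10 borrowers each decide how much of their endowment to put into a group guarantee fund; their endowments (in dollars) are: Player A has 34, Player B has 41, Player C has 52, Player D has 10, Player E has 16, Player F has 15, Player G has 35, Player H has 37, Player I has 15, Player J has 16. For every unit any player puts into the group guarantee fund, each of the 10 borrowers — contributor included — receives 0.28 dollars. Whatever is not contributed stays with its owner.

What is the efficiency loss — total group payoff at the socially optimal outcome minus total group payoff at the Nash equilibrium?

487.80 dollars

The private return per contributed unit is 0.28 < 1 for everyone, so the Nash equilibrium is zero contribution and the group total is Σ E_j = 34 + 41 + 52 + 10 + 16 + 15 + 35 + 37 + 15 + 16 = 271.
Each contributed unit returns 2.800 to the group, so the social optimum is full contribution by everyone: group total = 2.800 × 271 = 758.80.
Efficiency loss = (2.800 − 1) × 271 = 487.80.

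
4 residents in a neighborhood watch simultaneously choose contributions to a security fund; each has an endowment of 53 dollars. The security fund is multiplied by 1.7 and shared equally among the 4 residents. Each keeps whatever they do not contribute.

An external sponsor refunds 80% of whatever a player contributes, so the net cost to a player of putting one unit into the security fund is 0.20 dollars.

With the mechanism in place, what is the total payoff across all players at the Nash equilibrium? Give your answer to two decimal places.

530.00 dollars

With the mechanism, a contributed unit returns (1.7/4) / 0.20 = 2.1250 per unit of net cost to the contributor — now above 1 — so contributing fully is weakly dominant for every player.
At the Nash equilibrium everyone contributes 53. Group total payoff = 4 × (53 × 0.80 + 1.7 × 53) = 530.00.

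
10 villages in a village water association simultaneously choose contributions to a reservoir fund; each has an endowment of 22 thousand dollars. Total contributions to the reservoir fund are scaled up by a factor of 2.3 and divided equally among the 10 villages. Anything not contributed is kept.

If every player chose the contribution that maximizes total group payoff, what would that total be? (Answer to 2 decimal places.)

Each contributed unit returns 2.300 to the group as a whole (0.2300 to each of 10 players), which exceeds 1, so the social optimum is full contribution: group total = 2.300 × 220 = 506.00.

506.00 thousand dollars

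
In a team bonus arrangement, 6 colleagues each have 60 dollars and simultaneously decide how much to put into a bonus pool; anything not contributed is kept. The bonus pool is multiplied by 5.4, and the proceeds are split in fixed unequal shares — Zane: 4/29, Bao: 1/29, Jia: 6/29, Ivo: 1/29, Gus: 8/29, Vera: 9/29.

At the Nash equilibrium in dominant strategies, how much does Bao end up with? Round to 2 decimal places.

93.52 dollars

Player j's private return per contributed unit is 5.4 × (j's share). Contributing is weakly dominant for j when that share is at least 1/5.4 = 0.1852, and contributing 0 is dominant otherwise.
Jia, Gus and Vera clear that bar, contributing 60 each; the remaining 3 contribute 0. Total contributed: 180.
Bao keeps 60 and receives 5.4 × 180 × 1/29 = 33.52 from the bonus pool, for a payoff of 93.52.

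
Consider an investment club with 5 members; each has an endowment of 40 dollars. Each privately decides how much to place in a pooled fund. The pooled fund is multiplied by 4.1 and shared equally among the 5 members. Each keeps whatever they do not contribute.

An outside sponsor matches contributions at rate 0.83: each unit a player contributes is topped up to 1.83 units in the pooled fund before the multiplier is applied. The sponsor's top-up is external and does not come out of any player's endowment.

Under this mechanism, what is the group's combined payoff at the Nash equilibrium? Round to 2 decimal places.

With the mechanism, a contributed unit returns 4.1 × 1.83 / 5 = 1.5006 per unit of net cost to the contributor — now above 1 — so contributing fully is weakly dominant for every player.
At the Nash equilibrium everyone contributes 40. Group total payoff = 4.1 × 1.83 × 200 = 1500.60.

1500.60 dollars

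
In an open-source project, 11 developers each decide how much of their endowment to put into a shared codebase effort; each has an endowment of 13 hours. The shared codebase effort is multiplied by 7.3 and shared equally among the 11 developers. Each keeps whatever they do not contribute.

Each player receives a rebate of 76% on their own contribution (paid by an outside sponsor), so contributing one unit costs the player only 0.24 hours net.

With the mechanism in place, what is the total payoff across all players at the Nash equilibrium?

Under the mechanism each unit contributed yields (7.3/11) / 0.24 = 2.7652 back to its contributor per unit of net cost, which exceeds 1, making full contribution the dominant choice for everyone.
At the Nash equilibrium everyone contributes 13. Group total payoff = 11 × (13 × 0.76 + 7.3 × 13) = 1152.58.

1152.58 hours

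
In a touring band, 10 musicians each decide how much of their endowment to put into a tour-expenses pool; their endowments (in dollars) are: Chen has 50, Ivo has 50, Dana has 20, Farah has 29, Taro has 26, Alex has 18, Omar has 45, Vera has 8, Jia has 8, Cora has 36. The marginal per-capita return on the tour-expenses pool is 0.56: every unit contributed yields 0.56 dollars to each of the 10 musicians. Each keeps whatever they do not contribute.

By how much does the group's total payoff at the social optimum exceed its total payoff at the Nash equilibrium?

1334.00 dollars

The private return per contributed unit is 0.56 < 1 for everyone, so the Nash equilibrium is zero contribution and the group total is Σ E_j = 50 + 50 + 20 + 29 + 26 + 18 + 45 + 8 + 8 + 36 = 290.
Each contributed unit returns 5.600 to the group, so the social optimum is full contribution by everyone: group total = 5.600 × 290 = 1624.00.
Efficiency loss = (5.600 − 1) × 290 = 1334.00.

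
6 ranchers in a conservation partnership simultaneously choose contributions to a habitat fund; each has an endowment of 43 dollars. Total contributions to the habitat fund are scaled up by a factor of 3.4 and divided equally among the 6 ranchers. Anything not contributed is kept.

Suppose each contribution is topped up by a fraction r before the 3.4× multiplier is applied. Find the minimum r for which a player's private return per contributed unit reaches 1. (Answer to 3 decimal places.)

With matching at rate r, one contributed unit becomes (1 + r) in the habitat fund and returns 3.4 × (1 + r) / 6 to the contributor.
Setting this equal to 1: 1 + r = 6/3.4 = 1.7647.
So the minimum matching rate is r = 1.7647 − 1 = 0.765.

0.765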